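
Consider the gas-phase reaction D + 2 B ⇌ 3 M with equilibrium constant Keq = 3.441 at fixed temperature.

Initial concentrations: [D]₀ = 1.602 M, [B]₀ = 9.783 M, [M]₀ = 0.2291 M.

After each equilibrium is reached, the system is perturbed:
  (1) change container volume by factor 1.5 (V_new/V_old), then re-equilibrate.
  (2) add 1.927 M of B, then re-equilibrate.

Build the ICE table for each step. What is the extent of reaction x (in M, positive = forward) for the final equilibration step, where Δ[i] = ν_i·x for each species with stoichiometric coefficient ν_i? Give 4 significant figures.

x = 0.0741 M

Q₀ = 7.8428e-05 vs Keq = 3.441 ⇒ Q<K, forward
Step 1:
                    D           B           M
  init          1.602       9.783      0.2291
  Δ            -1.253      -2.507        3.76
  eq           0.3485       7.276       3.989
  solve Keq expr → x = 1.253; check Q = 3.441
Then change container volume by factor 1.5 (V_new/V_old).
Step 2:
                    D           B           M
  init         0.2324       4.851        2.66
  Δ                 0           0           0
  eq           0.2324       4.851        2.66
  solve Keq expr → x = 0; check Q = 3.441
Then add 1.927 M of B.
Step 3:
                    D           B           M
  init         0.2324       6.778        2.66
  Δ           -0.0741     -0.1482      0.2223
  eq           0.1583        6.63       2.882
  solve Keq expr → x = 0.0741; check Q = 3.441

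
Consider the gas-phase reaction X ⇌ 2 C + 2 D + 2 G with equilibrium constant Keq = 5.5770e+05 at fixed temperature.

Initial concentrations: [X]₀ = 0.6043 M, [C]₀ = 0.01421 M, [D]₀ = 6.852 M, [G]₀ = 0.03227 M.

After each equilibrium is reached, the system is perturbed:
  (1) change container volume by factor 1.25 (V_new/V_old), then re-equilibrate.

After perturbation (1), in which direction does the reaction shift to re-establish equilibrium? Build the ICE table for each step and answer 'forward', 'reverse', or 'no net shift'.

Direction: forward

Q₀ = 1.6337e-05 vs Keq = 5.5770e+05 ⇒ Q<K, forward
Step 1:
                    X           C           D           G
  Initial      0.6043     0.01421       6.852     0.03227
  Change       -0.604       1.208       1.208       1.208
  Equil    2.6773e-04       1.222        8.06        1.24
  solve Keq expr → x = 0.604; check Q = 5.5770e+05
Then change container volume by factor 1.25 (V_new/V_old).
Step 2:
                    X           C           D           G
  Initial  2.1418e-04      0.9778       6.448      0.9923
  Change  -1.4391e-04  2.8782e-04  2.8782e-04  2.8782e-04
  Equil    7.0271e-05      0.9781       6.448      0.9926
  solve Keq expr → x = 1.4391e-04; check Q = 5.5770e+05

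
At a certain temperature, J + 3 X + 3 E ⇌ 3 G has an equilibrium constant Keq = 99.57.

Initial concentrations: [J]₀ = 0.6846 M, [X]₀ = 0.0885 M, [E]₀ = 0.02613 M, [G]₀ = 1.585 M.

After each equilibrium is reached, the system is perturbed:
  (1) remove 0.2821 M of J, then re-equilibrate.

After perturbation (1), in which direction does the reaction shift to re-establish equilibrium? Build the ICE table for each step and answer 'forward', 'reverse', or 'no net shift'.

Direction: reverse

Q₀ = 4.7033e+08 vs Keq = 99.57 ⇒ Q>K, reverse
Step 1:
                    J           X           E           G
  I            0.6846      0.0885     0.02613       1.585
  C             0.151      0.4529      0.4529     -0.4529
  E            0.8356      0.5414       0.479       1.132
  solve Keq expr → x = -0.151; check Q = 99.57
Then remove 0.2821 M of J.
Step 2:
                    J           X           E           G
  I            0.5535      0.5414       0.479       1.132
  C          0.009295     0.02789     0.02789    -0.02789
  E            0.5628      0.5693      0.5069       1.104
  solve Keq expr → x = -0.009295; check Q = 99.57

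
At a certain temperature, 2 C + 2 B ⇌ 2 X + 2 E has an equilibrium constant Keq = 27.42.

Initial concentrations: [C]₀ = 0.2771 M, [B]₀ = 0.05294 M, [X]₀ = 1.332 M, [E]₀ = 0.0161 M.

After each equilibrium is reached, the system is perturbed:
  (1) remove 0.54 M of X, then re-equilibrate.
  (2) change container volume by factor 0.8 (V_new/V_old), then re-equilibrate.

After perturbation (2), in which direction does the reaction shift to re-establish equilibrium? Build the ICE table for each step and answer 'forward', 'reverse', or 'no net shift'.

Direction: no net shift

Q₀ = 2.137 vs Keq = 27.42 ⇒ Q<K, forward
Step 1:
                  C         B         X         E
  I          0.2771   0.05294     1.332    0.0161
  C        -0.01847  -0.01847   0.01847   0.01847
  E          0.2586   0.03447      1.35   0.03457
  solve Keq expr → x = 0.009234; check Q = 27.42
Then remove 0.54 M of X.
Step 2:
                  C         B         X         E
  I          0.2586   0.03447    0.8105   0.03457
  C       -0.007957 -0.007957  0.007957  0.007957
  E          0.2507   0.02651    0.8184   0.04253
  solve Keq expr → x = 0.003978; check Q = 27.42
Then change container volume by factor 0.8 (V_new/V_old).
Step 3:
                  C         B         X         E
  I          0.3133   0.03314     1.023   0.05316
  C               0         0         0         0
  E          0.3133   0.03314     1.023   0.05316
  solve Keq expr → x = 0; check Q = 27.42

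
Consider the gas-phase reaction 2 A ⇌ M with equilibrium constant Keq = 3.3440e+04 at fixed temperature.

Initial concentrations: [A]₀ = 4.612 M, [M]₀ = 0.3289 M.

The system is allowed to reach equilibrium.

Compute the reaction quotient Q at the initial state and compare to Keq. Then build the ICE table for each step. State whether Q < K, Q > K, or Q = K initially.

Q₀ = 0.01546 vs Keq = 3.3440e+04 ⇒ Q<K, forward
Step 1:
                   A          M
  init         4.612     0.3289
  Δ           -4.603      2.302
  eq        0.008869       2.63
  solve Keq expr → x = 2.302; check Q = 3.3440e+04

Q₀ = 0.01546; Q < K (proceeds forward)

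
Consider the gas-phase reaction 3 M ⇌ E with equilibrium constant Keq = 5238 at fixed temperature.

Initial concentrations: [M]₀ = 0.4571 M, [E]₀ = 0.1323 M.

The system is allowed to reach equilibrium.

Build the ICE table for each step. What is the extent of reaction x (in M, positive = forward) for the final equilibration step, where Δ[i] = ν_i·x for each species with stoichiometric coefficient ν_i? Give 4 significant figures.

Q₀ = 1.385 vs Keq = 5238 ⇒ Q<K, forward
Step 1:
                    M           E
  init         0.4571      0.1323
  Δ           -0.4198      0.1399
  eq          0.03732      0.2722
  solve Keq expr → x = 0.1399; check Q = 5238

x = 0.1399 M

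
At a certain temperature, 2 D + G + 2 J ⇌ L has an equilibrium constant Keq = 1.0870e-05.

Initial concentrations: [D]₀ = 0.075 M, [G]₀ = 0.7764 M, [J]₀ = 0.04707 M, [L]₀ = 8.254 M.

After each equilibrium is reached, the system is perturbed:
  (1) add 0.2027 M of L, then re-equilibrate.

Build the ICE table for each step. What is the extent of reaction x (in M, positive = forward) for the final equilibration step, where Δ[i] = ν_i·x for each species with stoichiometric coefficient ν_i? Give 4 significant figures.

x = -0.07926 M

Q₀ = 8.5304e+05 vs Keq = 1.0870e-05 ⇒ Q>K, reverse
Step 1:
                    D           G           J           L
  Initial       0.075      0.7764     0.04707       8.254
  Change        12.58       6.291       12.58      -6.291
  Equil         12.66       7.067       12.63       1.963
  solve Keq expr → x = -6.291; check Q = 1.0870e-05
Then add 0.2027 M of L.
Step 2:
                    D           G           J           L
  Initial       12.66       7.067       12.63       2.166
  Change       0.1585     0.07926      0.1585    -0.07926
  Equil         12.82       7.147       12.79       2.086
  solve Keq expr → x = -0.07926; check Q = 1.0870e-05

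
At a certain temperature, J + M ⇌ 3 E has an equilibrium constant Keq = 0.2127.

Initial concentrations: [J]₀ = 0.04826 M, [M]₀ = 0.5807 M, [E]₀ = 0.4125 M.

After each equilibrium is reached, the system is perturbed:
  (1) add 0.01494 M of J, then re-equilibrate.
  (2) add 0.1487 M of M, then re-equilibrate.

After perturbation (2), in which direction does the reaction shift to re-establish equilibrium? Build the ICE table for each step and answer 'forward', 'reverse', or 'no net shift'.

Q₀ = 2.505 vs Keq = 0.2127 ⇒ Q>K, reverse
Step 1:
                   J          M          E
  Initial    0.04826     0.5807     0.4125
  Change     0.05672    0.05672    -0.1702
  Equil        0.105     0.6374     0.2423
  solve Keq expr → x = -0.05672; check Q = 0.2127
Then add 0.01494 M of J.
Step 2:
                   J          M          E
  Initial     0.1199     0.6374     0.2423
  Change   -0.002861  -0.002861   0.008583
  Equil       0.1171     0.6346     0.2509
  solve Keq expr → x = 0.002861; check Q = 0.2127
Then add 0.1487 M of M.
Step 3:
                   J          M          E
  Initial     0.1171     0.7833     0.2509
  Change   -0.004689  -0.004689    0.01407
  Equil       0.1124     0.7786      0.265
  solve Keq expr → x = 0.004689; check Q = 0.2127

Direction: forward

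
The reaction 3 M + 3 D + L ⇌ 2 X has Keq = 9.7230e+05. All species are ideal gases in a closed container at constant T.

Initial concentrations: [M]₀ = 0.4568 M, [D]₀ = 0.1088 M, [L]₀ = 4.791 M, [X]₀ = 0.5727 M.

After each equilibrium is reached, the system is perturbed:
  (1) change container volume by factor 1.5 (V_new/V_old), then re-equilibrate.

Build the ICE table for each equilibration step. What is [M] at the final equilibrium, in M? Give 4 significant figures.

Q₀ = 557.7 vs Keq = 9.7230e+05 ⇒ Q<K, forward
Step 1:
                   M          D          L          X
  I           0.4568     0.1088      4.791     0.5727
  C         -0.09647   -0.09647   -0.03216    0.06431
  E           0.3603    0.01233      4.759      0.637
  solve Keq expr → x = 0.03216; check Q = 9.7230e+05
Then change container volume by factor 1.5 (V_new/V_old).
Step 2:
                   M          D          L          X
  I           0.2402    0.00822      3.173     0.4247
  C         0.007334   0.007334   0.002445  -0.004889
  E           0.2476    0.01555      3.175     0.4198
  solve Keq expr → x = -0.002445; check Q = 9.7230e+05

[M]_eq = 0.2476 M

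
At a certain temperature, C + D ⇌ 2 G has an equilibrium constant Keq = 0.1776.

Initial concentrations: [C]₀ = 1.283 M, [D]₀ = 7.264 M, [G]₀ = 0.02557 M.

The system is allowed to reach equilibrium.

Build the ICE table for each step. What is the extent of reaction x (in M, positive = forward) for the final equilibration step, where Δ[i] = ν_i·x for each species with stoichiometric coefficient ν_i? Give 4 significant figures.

x = 0.4793 M

Q₀ = 7.0155e-05 vs Keq = 0.1776 ⇒ Q<K, forward
Step 1:
                  C         D         G
  I           1.283     7.264   0.02557
  C         -0.4793   -0.4793    0.9585
  E          0.8037     6.785    0.9841
  solve Keq expr → x = 0.4793; check Q = 0.1776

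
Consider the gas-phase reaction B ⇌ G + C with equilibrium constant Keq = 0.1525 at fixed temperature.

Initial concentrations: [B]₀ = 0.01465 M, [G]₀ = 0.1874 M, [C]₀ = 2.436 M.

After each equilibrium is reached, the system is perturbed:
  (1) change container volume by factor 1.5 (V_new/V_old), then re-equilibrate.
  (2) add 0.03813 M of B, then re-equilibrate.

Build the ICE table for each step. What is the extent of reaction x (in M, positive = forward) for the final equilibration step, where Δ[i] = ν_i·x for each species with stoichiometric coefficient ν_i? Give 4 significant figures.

Q₀ = 31.16 vs Keq = 0.1525 ⇒ Q>K, reverse
Step 1:
                   B          G          C
  Initial    0.01465     0.1874      2.436
  Change      0.1746    -0.1746    -0.1746
  Equil       0.1893    0.01276      2.261
  solve Keq expr → x = -0.1746; check Q = 0.1525
Then change container volume by factor 1.5 (V_new/V_old).
Step 2:
                   B          G          C
  Initial     0.1262    0.00851      1.508
  Change   -0.003836   0.003836   0.003836
  Equil       0.1224    0.01235      1.511
  solve Keq expr → x = 0.003836; check Q = 0.1525
Then add 0.03813 M of B.
Step 3:
                   B          G          C
  Initial     0.1605    0.01235      1.511
  Change   -0.003462   0.003462   0.003462
  Equil        0.157    0.01581      1.515
  solve Keq expr → x = 0.003462; check Q = 0.1525

x = 0.003462 M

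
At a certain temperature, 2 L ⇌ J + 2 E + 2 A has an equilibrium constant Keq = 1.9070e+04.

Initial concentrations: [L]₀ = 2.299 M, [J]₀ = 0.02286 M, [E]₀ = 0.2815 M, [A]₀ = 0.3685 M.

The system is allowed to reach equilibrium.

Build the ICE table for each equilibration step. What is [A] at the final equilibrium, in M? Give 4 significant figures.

[A]_eq = 2.616 M

Q₀ = 4.6540e-05 vs Keq = 1.9070e+04 ⇒ Q<K, forward
Step 1:
                  L         J         E         A
  Initial     2.299   0.02286    0.2815    0.3685
  Change     -2.248     1.124     2.248     2.248
  Equil     0.05131     1.147     2.529     2.616
  solve Keq expr → x = 1.124; check Q = 1.9070e+04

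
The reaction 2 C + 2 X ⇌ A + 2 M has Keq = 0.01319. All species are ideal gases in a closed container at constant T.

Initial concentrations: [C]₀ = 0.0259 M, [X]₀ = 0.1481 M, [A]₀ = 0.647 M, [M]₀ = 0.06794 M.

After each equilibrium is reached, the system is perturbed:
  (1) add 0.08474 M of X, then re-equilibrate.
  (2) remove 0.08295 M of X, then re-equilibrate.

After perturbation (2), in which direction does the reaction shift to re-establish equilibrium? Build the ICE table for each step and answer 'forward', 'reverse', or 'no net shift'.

Direction: reverse

Q₀ = 203 vs Keq = 0.01319 ⇒ Q>K, reverse
Step 1:
                    C           X           A           M
  init         0.0259      0.1481       0.647     0.06794
  Δ            0.0651      0.0651    -0.03255     -0.0651
  eq            0.091      0.2132      0.6145    0.002842
  solve Keq expr → x = -0.03255; check Q = 0.01319
Then add 0.08474 M of X.
Step 2:
                    C           X           A           M
  init          0.091      0.2979      0.6145    0.002842
  Δ         -0.001067   -0.001067  5.3372e-04    0.001067
  eq          0.08993      0.2969       0.615     0.00391
  solve Keq expr → x = 5.3372e-04; check Q = 0.01319
Then remove 0.08295 M of X.
Step 3:
                    C           X           A           M
  init        0.08993      0.2139       0.615     0.00391
  Δ          0.001045    0.001045 -5.2231e-04   -0.001045
  eq          0.09097       0.215      0.6145    0.002865
  solve Keq expr → x = -5.2231e-04; check Q = 0.01319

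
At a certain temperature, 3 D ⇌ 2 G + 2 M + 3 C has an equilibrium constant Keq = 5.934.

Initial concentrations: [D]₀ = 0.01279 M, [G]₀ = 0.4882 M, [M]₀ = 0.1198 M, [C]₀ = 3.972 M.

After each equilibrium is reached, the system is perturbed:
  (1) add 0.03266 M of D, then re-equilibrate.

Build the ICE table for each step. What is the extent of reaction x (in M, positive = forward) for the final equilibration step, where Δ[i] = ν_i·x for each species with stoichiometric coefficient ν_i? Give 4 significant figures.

Q₀ = 1.0245e+05 vs Keq = 5.934 ⇒ Q>K, reverse
Step 1:
                   D          G          M          C
  Initial    0.01279     0.4882     0.1198      3.972
  Change      0.1214   -0.08091   -0.08091    -0.1214
  Equil       0.1342     0.4073    0.03889      3.851
  solve Keq expr → x = -0.04045; check Q = 5.934
Then add 0.03266 M of D.
Step 2:
                   D          G          M          C
  Initial     0.1668     0.4073    0.03889      3.851
  Change    -0.01214   0.008095   0.008095    0.01214
  Equil       0.1547     0.4154    0.04699      3.863
  solve Keq expr → x = 0.004047; check Q = 5.934

x = 0.004047 M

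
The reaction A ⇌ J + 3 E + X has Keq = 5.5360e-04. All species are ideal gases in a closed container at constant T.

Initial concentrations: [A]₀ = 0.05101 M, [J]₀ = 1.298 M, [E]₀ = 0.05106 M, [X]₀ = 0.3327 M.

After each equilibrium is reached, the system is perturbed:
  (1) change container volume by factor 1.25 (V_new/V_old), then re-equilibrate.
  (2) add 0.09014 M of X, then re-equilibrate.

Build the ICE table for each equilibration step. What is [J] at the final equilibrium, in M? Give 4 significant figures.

[J]_eq = 1.038 M

Q₀ = 0.001127 vs Keq = 5.5360e-04 ⇒ Q>K, reverse
Step 1:
                    A           J           E           X
  Initial     0.05101       1.298     0.05106      0.3327
  Change     0.003254   -0.003254   -0.009763   -0.003254
  Equil       0.05426       1.295      0.0413      0.3294
  solve Keq expr → x = -0.003254; check Q = 5.5360e-04
Then change container volume by factor 1.25 (V_new/V_old).
Step 2:
                    A           J           E           X
  Initial     0.04341       1.036     0.03304      0.2636
  Change    -0.003348    0.003348     0.01005    0.003348
  Equil       0.04006       1.039     0.04308      0.2669
  solve Keq expr → x = 0.003348; check Q = 5.5360e-04
Then add 0.09014 M of X.
Step 3:
                    A           J           E           X
  Initial     0.04006       1.039     0.04308       0.357
  Change     0.001181   -0.001181   -0.003543   -0.001181
  Equil       0.04124       1.038     0.03954      0.3559
  solve Keq expr → x = -0.001181; check Q = 5.5360e-04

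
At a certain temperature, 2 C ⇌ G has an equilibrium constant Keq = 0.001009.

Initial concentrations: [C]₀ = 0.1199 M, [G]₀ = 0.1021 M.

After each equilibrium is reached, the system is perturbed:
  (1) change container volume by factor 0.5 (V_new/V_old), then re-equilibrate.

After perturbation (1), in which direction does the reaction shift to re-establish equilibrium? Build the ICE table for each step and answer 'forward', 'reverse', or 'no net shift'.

Direction: forward

Q₀ = 7.102 vs Keq = 0.001009 ⇒ Q>K, reverse
Step 1:
                   C          G
  I           0.1199     0.1021
  C            0.204     -0.102
  E           0.3239 1.0585e-04
  solve Keq expr → x = -0.102; check Q = 0.001009
Then change container volume by factor 0.5 (V_new/V_old).
Step 2:
                   C          G
  I           0.6478 2.1170e-04
  C       -4.2229e-04 2.1114e-04
  E           0.6474 4.2284e-04
  solve Keq expr → x = 2.1114e-04; check Q = 0.001009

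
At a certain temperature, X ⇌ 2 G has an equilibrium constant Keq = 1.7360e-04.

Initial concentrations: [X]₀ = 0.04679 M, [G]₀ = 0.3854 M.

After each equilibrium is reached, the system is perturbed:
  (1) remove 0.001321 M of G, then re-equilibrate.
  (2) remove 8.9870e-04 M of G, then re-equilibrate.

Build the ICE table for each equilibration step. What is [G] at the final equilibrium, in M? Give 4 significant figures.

Q₀ = 3.174 vs Keq = 1.7360e-04 ⇒ Q>K, reverse
Step 1:
                    X           G
  I           0.04679      0.3854
  C            0.1895      -0.379
  E            0.2363    0.006405
  solve Keq expr → x = -0.1895; check Q = 1.7360e-04
Then remove 0.001321 M of G.
Step 2:
                    X           G
  I            0.2363    0.005084
  C       -6.5605e-04    0.001312
  E            0.2356    0.006396
  solve Keq expr → x = 6.5605e-04; check Q = 1.7360e-04
Then remove 8.9870e-04 M of G.
Step 3:
                    X           G
  I            0.2356    0.005497
  C       -4.4632e-04  8.9264e-04
  E            0.2352     0.00639
  solve Keq expr → x = 4.4632e-04; check Q = 1.7360e-04

[G]_eq = 0.00639 M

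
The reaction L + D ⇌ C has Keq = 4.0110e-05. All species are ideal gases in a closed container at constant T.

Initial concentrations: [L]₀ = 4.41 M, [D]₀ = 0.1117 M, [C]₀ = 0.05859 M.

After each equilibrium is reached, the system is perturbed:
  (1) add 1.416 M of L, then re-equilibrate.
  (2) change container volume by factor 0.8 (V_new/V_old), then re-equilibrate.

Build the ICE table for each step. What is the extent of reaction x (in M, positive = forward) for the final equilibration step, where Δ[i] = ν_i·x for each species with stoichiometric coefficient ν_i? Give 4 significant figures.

Q₀ = 0.1189 vs Keq = 4.0110e-05 ⇒ Q>K, reverse
Step 1:
                  L         D         C
  Initial      4.41    0.1117   0.05859
  Change    0.05856   0.05856  -0.05856
  Equil       4.469    0.1703 3.0516e-05
  solve Keq expr → x = -0.05856; check Q = 4.0110e-05
Then add 1.416 M of L.
Step 2:
                  L         D         C
  Initial     5.885    0.1703 3.0516e-05
  Change  -9.6677e-06 -9.6677e-06 9.6677e-06
  Equil       5.885    0.1702 4.0184e-05
  solve Keq expr → x = 9.6677e-06; check Q = 4.0110e-05
Then change container volume by factor 0.8 (V_new/V_old).
Step 3:
                  L         D         C
  Initial     7.356    0.2128 5.0230e-05
  Change  -1.2554e-05 -1.2554e-05 1.2554e-05
  Equil       7.356    0.2128 6.2784e-05
  solve Keq expr → x = 1.2554e-05; check Q = 4.0110e-05

x = 1.2554e-05 M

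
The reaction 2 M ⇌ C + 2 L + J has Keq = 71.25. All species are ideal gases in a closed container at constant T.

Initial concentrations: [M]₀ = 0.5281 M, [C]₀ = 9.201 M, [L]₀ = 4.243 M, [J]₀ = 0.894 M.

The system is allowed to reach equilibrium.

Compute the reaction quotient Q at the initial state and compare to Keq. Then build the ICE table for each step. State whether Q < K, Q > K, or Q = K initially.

Q₀ = 531 vs Keq = 71.25 ⇒ Q>K, reverse
Step 1:
                    M           C           L           J
  I            0.5281       9.201       4.243       0.894
  C            0.5212     -0.2606     -0.5212     -0.2606
  E             1.049        8.94       3.722      0.6334
  solve Keq expr → x = -0.2606; check Q = 71.25

Q₀ = 531; Q > K (proceeds reverse)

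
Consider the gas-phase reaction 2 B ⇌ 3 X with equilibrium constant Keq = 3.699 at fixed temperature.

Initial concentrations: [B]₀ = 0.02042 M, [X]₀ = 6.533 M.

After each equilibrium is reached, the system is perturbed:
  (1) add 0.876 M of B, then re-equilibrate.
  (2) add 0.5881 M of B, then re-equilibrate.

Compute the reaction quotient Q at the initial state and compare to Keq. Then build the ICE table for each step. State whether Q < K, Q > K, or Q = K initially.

Q₀ = 6.6869e+05; Q > K (proceeds reverse)

Q₀ = 6.6869e+05 vs Keq = 3.699 ⇒ Q>K, reverse
Step 1:
                  B         X
  Initial   0.02042     6.533
  Change      2.464    -3.696
  Equil       2.484     2.837
  solve Keq expr → x = -1.232; check Q = 3.699
Then add 0.876 M of B.
Step 2:
                  B         X
  Initial      3.36     2.837
  Change    -0.2878    0.4317
  Equil       3.073     3.269
  solve Keq expr → x = 0.1439; check Q = 3.699
Then add 0.5881 M of B.
Step 3:
                  B         X
  Initial     3.661     3.269
  Change    -0.1861    0.2792
  Equil       3.475     3.548
  solve Keq expr → x = 0.09307; check Q = 3.699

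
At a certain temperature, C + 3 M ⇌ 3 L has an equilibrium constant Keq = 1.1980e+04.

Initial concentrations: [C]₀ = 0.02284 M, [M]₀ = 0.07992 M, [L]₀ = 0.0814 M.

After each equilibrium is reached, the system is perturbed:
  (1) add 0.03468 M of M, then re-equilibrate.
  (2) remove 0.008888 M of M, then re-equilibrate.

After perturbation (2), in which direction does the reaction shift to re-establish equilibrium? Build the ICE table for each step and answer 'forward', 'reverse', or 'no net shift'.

Q₀ = 46.26 vs Keq = 1.1980e+04 ⇒ Q<K, forward
Step 1:
                    C           M           L
  I           0.02284     0.07992      0.0814
  C          -0.01641    -0.04922     0.04922
  E          0.006432      0.0307      0.1306
  solve Keq expr → x = 0.01641; check Q = 1.1980e+04
Then add 0.03468 M of M.
Step 2:
                    C           M           L
  I          0.006432     0.06538      0.1306
  C           -0.0046     -0.0138      0.0138
  E          0.001833     0.05158      0.1444
  solve Keq expr → x = 0.0046; check Q = 1.1980e+04
Then remove 0.008888 M of M.
Step 3:
                    C           M           L
  I          0.001833     0.04269      0.1444
  C        7.8570e-04    0.002357   -0.002357
  E          0.002618     0.04505      0.1421
  solve Keq expr → x = -7.8570e-04; check Q = 1.1980e+04

Direction: reverse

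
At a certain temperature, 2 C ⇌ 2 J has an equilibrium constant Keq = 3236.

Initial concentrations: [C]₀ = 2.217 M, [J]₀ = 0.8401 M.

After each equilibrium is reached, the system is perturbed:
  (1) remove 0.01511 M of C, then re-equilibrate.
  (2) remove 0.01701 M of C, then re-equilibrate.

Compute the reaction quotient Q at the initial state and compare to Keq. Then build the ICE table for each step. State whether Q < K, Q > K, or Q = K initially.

Q₀ = 0.1436; Q < K (proceeds forward)

Q₀ = 0.1436 vs Keq = 3236 ⇒ Q<K, forward
Step 1:
                  C         J
  init        2.217    0.8401
  Δ          -2.164     2.164
  eq        0.05281     3.004
  solve Keq expr → x = 1.082; check Q = 3236
Then remove 0.01511 M of C.
Step 2:
                  C         J
  init       0.0377     3.004
  Δ         0.01485  -0.01485
  eq        0.05255     2.989
  solve Keq expr → x = -0.007424; check Q = 3236
Then remove 0.01701 M of C.
Step 3:
                  C         J
  init      0.03554     2.989
  Δ         0.01672  -0.01672
  eq        0.05226     2.973
  solve Keq expr → x = -0.008358; check Q = 3236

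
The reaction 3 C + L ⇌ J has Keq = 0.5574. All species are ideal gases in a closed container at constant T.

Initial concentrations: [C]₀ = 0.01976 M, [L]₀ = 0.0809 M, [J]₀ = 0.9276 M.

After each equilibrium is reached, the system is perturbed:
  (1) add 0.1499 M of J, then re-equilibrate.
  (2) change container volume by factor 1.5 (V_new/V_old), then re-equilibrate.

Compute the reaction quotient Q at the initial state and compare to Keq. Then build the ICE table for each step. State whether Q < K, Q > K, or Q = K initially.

Q₀ = 1.4861e+06 vs Keq = 0.5574 ⇒ Q>K, reverse
Step 1:
                    C           L           J
  init        0.01976      0.0809      0.9276
  Δ             1.222      0.4072     -0.4072
  eq            1.241      0.4881      0.5204
  solve Keq expr → x = -0.4072; check Q = 0.5574
Then add 0.1499 M of J.
Step 2:
                    C           L           J
  init          1.241      0.4881      0.6703
  Δ           0.07186     0.02395    -0.02395
  eq            1.313       0.512      0.6464
  solve Keq expr → x = -0.02395; check Q = 0.5574
Then change container volume by factor 1.5 (V_new/V_old).
Step 3:
                    C           L           J
  init         0.8755      0.3414      0.4309
  Δ            0.2567     0.08556    -0.08556
  eq            1.132      0.4269      0.3453
  solve Keq expr → x = -0.08556; check Q = 0.5574

Q₀ = 1.4861e+06; Q > K (proceeds reverse)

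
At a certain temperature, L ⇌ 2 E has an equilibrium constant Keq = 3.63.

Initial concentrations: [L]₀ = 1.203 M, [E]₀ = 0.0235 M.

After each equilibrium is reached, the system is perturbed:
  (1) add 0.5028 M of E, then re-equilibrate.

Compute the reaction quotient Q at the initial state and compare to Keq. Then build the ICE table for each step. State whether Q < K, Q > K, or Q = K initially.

Q₀ = 4.5906e-04 vs Keq = 3.63 ⇒ Q<K, forward
Step 1:
                    L           E
  I             1.203      0.0235
  C           -0.6783       1.357
  E            0.5247        1.38
  solve Keq expr → x = 0.6783; check Q = 3.63
Then add 0.5028 M of E.
Step 2:
                    L           E
  I            0.5247       1.883
  C            0.1557     -0.3113
  E            0.6804       1.572
  solve Keq expr → x = -0.1557; check Q = 3.63

Q₀ = 4.5906e-04; Q < K (proceeds forward)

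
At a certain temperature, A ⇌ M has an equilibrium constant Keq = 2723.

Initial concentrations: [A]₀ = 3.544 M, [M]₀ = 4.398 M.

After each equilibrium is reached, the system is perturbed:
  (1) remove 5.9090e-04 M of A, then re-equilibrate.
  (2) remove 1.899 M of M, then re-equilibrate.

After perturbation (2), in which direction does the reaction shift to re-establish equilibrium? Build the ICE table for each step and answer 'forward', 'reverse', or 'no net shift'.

Q₀ = 1.241 vs Keq = 2723 ⇒ Q<K, forward
Step 1:
                    A           M
  init          3.544       4.398
  Δ            -3.541       3.541
  eq         0.002916       7.939
  solve Keq expr → x = 3.541; check Q = 2723
Then remove 5.9090e-04 M of A.
Step 2:
                    A           M
  init       0.002325       7.939
  Δ        5.9068e-04 -5.9068e-04
  eq         0.002915       7.938
  solve Keq expr → x = -5.9068e-04; check Q = 2723
Then remove 1.899 M of M.
Step 3:
                    A           M
  init       0.002915       6.039
  Δ       -6.9714e-04  6.9714e-04
  eq         0.002218        6.04
  solve Keq expr → x = 6.9714e-04; check Q = 2723

Direction: forward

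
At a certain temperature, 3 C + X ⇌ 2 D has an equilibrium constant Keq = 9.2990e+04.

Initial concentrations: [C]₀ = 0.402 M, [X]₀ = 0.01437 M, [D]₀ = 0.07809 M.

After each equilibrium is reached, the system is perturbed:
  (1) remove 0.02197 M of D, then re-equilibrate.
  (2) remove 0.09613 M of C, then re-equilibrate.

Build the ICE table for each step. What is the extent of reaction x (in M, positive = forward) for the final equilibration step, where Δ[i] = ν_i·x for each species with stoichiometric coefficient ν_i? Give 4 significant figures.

Q₀ = 6.532 vs Keq = 9.2990e+04 ⇒ Q<K, forward
Step 1:
                   C          X          D
  init         0.402    0.01437    0.07809
  Δ          -0.0431   -0.01437    0.02873
  eq          0.3589 2.6546e-06     0.1068
  solve Keq expr → x = 0.01437; check Q = 9.2990e+04
Then remove 0.02197 M of D.
Step 2:
                   C          X          D
  init        0.3589 2.6546e-06    0.08485
  Δ       -2.9385e-06 -9.7950e-07 1.9590e-06
  eq          0.3589 1.6751e-06    0.08486
  solve Keq expr → x = 9.7950e-07; check Q = 9.2990e+04
Then remove 0.09613 M of C.
Step 3:
                   C          X          D
  init        0.2628 1.6751e-06    0.08486
  Δ       7.7763e-06 2.5921e-06 -5.1842e-06
  eq          0.2628 4.2672e-06    0.08485
  solve Keq expr → x = -2.5921e-06; check Q = 9.2990e+04

x = -2.5921e-06 M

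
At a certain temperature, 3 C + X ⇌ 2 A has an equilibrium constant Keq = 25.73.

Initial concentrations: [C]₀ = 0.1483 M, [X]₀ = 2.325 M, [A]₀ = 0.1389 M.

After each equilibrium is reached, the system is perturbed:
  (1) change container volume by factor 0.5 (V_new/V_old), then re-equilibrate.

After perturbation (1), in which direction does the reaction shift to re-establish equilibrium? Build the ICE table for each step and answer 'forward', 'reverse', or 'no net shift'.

Direction: forward

Q₀ = 2.544 vs Keq = 25.73 ⇒ Q<K, forward
Step 1:
                  C         X         A
  init       0.1483     2.325    0.1389
  Δ        -0.06571   -0.0219   0.04381
  eq        0.08259     2.303    0.1827
  solve Keq expr → x = 0.0219; check Q = 25.73
Then change container volume by factor 0.5 (V_new/V_old).
Step 2:
                  C         X         A
  init       0.1652     4.606    0.3654
  Δ        -0.05422  -0.01807   0.03615
  eq          0.111     4.588    0.4016
  solve Keq expr → x = 0.01807; check Q = 25.73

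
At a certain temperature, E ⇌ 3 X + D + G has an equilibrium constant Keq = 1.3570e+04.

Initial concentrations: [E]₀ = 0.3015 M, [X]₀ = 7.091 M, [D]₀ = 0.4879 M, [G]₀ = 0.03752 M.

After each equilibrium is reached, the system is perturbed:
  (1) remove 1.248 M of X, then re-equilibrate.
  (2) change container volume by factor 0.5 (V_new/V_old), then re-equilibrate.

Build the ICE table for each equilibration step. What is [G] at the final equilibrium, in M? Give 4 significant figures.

[G]_eq = 0.5469 M

Q₀ = 21.65 vs Keq = 1.3570e+04 ⇒ Q<K, forward
Step 1:
                   E          X          D          G
  init        0.3015      7.091     0.4879    0.03752
  Δ          -0.2919     0.8758     0.2919     0.2919
  eq        0.009573      7.967     0.7798     0.3294
  solve Keq expr → x = 0.2919; check Q = 1.3570e+04
Then remove 1.248 M of X.
Step 2:
                   E          X          D          G
  init      0.009573      6.719     0.7798     0.3294
  Δ         -0.00371    0.01113    0.00371    0.00371
  eq        0.005863       6.73     0.7835     0.3332
  solve Keq expr → x = 0.00371; check Q = 1.3570e+04
Then change container volume by factor 0.5 (V_new/V_old).
Step 3:
                   E          X          D          G
  init       0.01173      13.46      1.567     0.6663
  Δ           0.1195    -0.3584    -0.1195    -0.1195
  eq          0.1312       13.1      1.448     0.5469
  solve Keq expr → x = -0.1195; check Q = 1.3570e+04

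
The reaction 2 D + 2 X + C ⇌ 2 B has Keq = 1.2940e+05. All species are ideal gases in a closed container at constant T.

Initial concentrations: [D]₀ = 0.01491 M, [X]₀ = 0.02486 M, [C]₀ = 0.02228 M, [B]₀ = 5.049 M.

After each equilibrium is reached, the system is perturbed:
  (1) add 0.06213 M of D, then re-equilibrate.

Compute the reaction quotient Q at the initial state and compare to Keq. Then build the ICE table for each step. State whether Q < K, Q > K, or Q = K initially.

Q₀ = 8.3279e+09 vs Keq = 1.2940e+05 ⇒ Q>K, reverse
Step 1:
                   D          X          C          B
  Initial    0.01491    0.02486    0.02228      5.049
  Change      0.1809     0.1809    0.09047    -0.1809
  Equil       0.1958     0.2058     0.1127      4.868
  solve Keq expr → x = -0.09047; check Q = 1.2940e+05
Then add 0.06213 M of D.
Step 2:
                   D          X          C          B
  Initial      0.258     0.2058     0.1127      4.868
  Change    -0.02341   -0.02341   -0.01171    0.02341
  Equil       0.2346     0.1824      0.101      4.891
  solve Keq expr → x = 0.01171; check Q = 1.2940e+05

Q₀ = 8.3279e+09; Q > K (proceeds reverse)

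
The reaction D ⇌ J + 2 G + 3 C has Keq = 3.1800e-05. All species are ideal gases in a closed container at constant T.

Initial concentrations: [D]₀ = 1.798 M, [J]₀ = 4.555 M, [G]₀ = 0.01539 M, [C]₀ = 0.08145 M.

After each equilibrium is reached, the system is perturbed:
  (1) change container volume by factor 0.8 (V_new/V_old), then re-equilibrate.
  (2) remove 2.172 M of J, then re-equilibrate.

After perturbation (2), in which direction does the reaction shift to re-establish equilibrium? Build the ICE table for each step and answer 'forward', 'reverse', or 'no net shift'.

Q₀ = 3.2423e-07 vs Keq = 3.1800e-05 ⇒ Q<K, forward
Step 1:
                  D         J         G         C
  I           1.798     4.555   0.01539   0.08145
  C        -0.02268   0.02268   0.04536   0.06805
  E           1.775     4.578   0.06075    0.1495
  solve Keq expr → x = 0.02268; check Q = 3.1800e-05
Then change container volume by factor 0.8 (V_new/V_old).
Step 2:
                  D         J         G         C
  I           2.219     5.722   0.07594    0.1869
  C        0.009792 -0.009792  -0.01958  -0.02938
  E           2.229     5.712   0.05636    0.1575
  solve Keq expr → x = -0.009792; check Q = 3.1800e-05
Then remove 2.172 M of J.
Step 3:
                  D         J         G         C
  I           2.229      3.54   0.05636    0.1575
  C       -0.003911  0.003911  0.007823   0.01173
  E           2.225     3.544   0.06418    0.1692
  solve Keq expr → x = 0.003911; check Q = 3.1800e-05

Direction: forward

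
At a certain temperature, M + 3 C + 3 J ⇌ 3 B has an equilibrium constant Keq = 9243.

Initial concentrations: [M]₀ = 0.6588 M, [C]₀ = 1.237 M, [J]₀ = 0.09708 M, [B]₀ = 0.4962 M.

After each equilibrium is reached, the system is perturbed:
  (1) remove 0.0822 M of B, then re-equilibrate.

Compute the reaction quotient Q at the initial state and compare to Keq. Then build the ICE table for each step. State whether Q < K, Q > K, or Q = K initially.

Q₀ = 107.1; Q < K (proceeds forward)

Q₀ = 107.1 vs Keq = 9243 ⇒ Q<K, forward
Step 1:
                   M          C          J          B
  init        0.6588      1.237    0.09708     0.4962
  Δ         -0.02339   -0.07018   -0.07018    0.07018
  eq          0.6354      1.167     0.0269     0.5664
  solve Keq expr → x = 0.02339; check Q = 9243
Then remove 0.0822 M of B.
Step 2:
                   M          C          J          B
  init        0.6354      1.167     0.0269     0.4842
  Δ        -0.001215  -0.003644  -0.003644   0.003644
  eq          0.6342      1.163    0.02326     0.4878
  solve Keq expr → x = 0.001215; check Q = 9243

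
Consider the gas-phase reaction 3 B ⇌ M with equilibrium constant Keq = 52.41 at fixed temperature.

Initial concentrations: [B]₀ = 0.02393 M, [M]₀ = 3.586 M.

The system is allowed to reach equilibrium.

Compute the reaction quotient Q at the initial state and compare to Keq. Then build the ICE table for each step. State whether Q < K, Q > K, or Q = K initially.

Q₀ = 2.6169e+05 vs Keq = 52.41 ⇒ Q>K, reverse
Step 1:
                  B         M
  Initial   0.02393     3.586
  Change     0.3802   -0.1267
  Equil      0.4041     3.459
  solve Keq expr → x = -0.1267; check Q = 52.41

Q₀ = 2.6169e+05; Q > K (proceeds reverse)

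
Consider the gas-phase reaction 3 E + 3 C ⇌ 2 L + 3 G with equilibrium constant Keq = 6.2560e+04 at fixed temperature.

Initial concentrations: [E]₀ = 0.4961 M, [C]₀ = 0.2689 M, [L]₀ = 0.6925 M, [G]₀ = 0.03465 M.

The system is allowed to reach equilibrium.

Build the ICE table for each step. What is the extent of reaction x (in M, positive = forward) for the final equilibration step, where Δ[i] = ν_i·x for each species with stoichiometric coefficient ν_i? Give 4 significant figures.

x = 0.08128 M

Q₀ = 0.008404 vs Keq = 6.2560e+04 ⇒ Q<K, forward
Step 1:
                    E           C           L           G
  I            0.4961      0.2689      0.6925     0.03465
  C           -0.2438     -0.2438      0.1626      0.2438
  E            0.2523     0.02505      0.8551      0.2785
  solve Keq expr → x = 0.08128; check Q = 6.2560e+04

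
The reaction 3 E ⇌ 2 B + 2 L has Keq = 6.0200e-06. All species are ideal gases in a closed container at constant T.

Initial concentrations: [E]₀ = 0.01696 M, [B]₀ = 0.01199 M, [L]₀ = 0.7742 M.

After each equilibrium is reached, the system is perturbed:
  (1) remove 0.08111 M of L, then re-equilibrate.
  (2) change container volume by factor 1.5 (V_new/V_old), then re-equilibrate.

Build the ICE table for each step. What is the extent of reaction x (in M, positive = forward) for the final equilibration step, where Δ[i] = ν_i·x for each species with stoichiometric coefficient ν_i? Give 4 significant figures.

Q₀ = 17.66 vs Keq = 6.0200e-06 ⇒ Q>K, reverse
Step 1:
                    E           B           L
  init        0.01696     0.01199      0.7742
  Δ           0.01795    -0.01197    -0.01197
  eq          0.03491  2.0999e-05      0.7622
  solve Keq expr → x = -0.005985; check Q = 6.0200e-06
Then remove 0.08111 M of L.
Step 2:
                    E           B           L
  init        0.03491  2.0999e-05      0.6811
  Δ       -3.7452e-06  2.4968e-06  2.4968e-06
  eq          0.03491  2.3496e-05      0.6811
  solve Keq expr → x = 1.2484e-06; check Q = 6.0200e-06
Then change container volume by factor 1.5 (V_new/V_old).
Step 3:
                    E           B           L
  init        0.02327  1.5664e-05      0.4541
  Δ       -5.2706e-06  3.5137e-06  3.5137e-06
  eq          0.02327  1.9178e-05      0.4541
  solve Keq expr → x = 1.7569e-06; check Q = 6.0200e-06

x = 1.7569e-06 M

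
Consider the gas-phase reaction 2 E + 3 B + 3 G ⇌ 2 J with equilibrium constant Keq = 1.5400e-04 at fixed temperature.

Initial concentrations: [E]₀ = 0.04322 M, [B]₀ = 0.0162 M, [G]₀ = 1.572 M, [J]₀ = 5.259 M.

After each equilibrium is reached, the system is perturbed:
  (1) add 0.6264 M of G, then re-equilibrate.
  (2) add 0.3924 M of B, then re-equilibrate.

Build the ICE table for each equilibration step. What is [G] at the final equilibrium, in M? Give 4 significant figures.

Q₀ = 8.9647e+08 vs Keq = 1.5400e-04 ⇒ Q>K, reverse
Step 1:
                    E           B           G           J
  I           0.04322      0.0162       1.572       5.259
  C             2.485       3.728       3.728      -2.485
  E             2.529       3.744         5.3       2.774
  solve Keq expr → x = -1.243; check Q = 1.5400e-04
Then add 0.6264 M of G.
Step 2:
                    E           B           G           J
  I             2.529       3.744       5.926       2.774
  C           -0.0955     -0.1432     -0.1432      0.0955
  E             2.433       3.601       5.783       2.869
  solve Keq expr → x = 0.04775; check Q = 1.5400e-04
Then add 0.3924 M of B.
Step 3:
                    E           B           G           J
  I             2.433       3.993       5.783       2.869
  C          -0.08975     -0.1346     -0.1346     0.08975
  E             2.343       3.859       5.648       2.959
  solve Keq expr → x = 0.04487; check Q = 1.5400e-04

[G]_eq = 5.648 M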